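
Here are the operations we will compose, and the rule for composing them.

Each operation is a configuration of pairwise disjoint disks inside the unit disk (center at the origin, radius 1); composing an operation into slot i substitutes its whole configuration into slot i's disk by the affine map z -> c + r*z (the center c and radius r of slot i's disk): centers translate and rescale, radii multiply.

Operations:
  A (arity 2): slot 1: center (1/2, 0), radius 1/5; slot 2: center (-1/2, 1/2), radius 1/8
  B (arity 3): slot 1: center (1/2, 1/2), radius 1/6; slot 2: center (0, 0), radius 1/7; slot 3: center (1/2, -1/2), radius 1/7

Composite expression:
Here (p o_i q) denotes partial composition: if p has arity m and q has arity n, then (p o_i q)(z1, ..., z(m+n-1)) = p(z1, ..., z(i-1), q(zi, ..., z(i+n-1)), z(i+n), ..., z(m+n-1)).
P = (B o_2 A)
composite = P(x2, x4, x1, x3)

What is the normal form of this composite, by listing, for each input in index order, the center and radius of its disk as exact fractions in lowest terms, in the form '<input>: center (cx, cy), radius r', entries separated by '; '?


x1: center (-1/14, 1/14), radius 1/56; x2: center (1/2, 1/2), radius 1/6; x3: center (1/2, -1/2), radius 1/7; x4: center (1/14, 0), radius 1/35


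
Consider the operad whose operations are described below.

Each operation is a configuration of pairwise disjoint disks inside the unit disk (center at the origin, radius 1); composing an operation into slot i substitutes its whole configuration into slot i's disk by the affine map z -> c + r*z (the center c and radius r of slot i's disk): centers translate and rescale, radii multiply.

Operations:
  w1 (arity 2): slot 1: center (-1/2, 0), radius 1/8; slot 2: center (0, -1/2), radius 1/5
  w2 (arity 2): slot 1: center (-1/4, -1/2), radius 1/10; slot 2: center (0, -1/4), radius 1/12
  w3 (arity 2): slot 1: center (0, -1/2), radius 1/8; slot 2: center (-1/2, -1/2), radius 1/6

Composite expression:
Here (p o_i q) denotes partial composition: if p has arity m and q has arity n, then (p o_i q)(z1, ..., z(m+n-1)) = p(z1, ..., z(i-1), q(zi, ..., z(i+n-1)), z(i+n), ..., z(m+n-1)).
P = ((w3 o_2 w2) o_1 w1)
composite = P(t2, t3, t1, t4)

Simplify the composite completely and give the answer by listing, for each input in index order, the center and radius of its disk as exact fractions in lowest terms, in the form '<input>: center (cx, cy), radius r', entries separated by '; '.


t1: center (-13/24, -7/12), radius 1/60; t2: center (-1/16, -1/2), radius 1/64; t3: center (0, -9/16), radius 1/40; t4: center (-1/2, -13/24), radius 1/72

Only the slot chain above each t matters under w3; compose those maps.
input t2: applying the 2 nested substitutions gives center (-1/16, -1/2), radius 1/64
input t3: applying the 2 nested substitutions gives center (0, -9/16), radius 1/40
input t1: applying the 2 nested substitutions gives center (-13/24, -7/12), radius 1/60
input t4: applying the 2 nested substitutions gives center (-1/2, -13/24), radius 1/72


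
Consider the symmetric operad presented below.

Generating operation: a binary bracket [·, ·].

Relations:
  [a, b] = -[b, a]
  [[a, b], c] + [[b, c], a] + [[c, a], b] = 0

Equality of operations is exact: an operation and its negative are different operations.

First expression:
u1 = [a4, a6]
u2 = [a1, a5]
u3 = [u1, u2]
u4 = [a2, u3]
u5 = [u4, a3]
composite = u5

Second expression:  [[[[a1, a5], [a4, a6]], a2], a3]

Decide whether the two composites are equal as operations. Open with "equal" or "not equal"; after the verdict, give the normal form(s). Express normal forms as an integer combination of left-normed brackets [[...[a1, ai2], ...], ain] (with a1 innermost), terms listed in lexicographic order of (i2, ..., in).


equal — both sides give [[[[[a1, a5], a4], a6], a2], a3] - [[[[[a1, a5], a6], a4], a2], a3]

In normal form, the first expression is [[[[[a1, a5], a4], a6], a2], a3] - [[[[[a1, a5], a6], a4], a2], a3]
In normal form, the second expression is [[[[[a1, a5], a4], a6], a2], a3] - [[[[[a1, a5], a6], a4], a2], a3]
One common form — equal.


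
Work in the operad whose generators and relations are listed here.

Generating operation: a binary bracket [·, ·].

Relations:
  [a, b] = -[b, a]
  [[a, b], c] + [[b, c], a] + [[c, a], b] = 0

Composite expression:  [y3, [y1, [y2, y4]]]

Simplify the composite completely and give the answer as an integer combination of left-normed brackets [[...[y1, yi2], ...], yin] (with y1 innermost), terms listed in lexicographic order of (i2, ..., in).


-[[[y1, y2], y4], y3] + [[[y1, y4], y2], y3]

Antisymmetry and Jacobi reduce to y1-anchored left-normed brackets.
Composite bracket: [y3, [y1, [y2, y4]]]
Applying ab - ba throughout gives 8 signed words (2^3 = 8).
Collect the words opening with y1:
  y1y2y4y3 (sign -1) contributes -[[[y1, y2], y4], y3]
  y1y4y2y3 (sign +1) contributes +[[[y1, y4], y2], y3]


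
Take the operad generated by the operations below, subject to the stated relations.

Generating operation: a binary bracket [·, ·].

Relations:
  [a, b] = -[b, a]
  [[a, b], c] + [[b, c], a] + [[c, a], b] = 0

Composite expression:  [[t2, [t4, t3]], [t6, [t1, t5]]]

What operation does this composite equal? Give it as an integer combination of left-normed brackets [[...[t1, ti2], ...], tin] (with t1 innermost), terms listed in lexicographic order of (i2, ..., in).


Expand each bracket as ab - ba; the t1-initial words give the coefficients.
Composite bracket: [[t2, [t4, t3]], [t6, [t1, t5]]]
Each bracket splits as ab - ba, giving 32 signed words (2^5 = 32).
Only words starting with t1 matter:
  from t1t5t6t2t3t4, sign -1: term -[[[[[t1, t5], t6], t2], t3], t4]
  from t1t5t6t2t4t3, sign +1: term +[[[[[t1, t5], t6], t2], t4], t3]
  from t1t5t6t3t4t2, sign +1: term +[[[[[t1, t5], t6], t3], t4], t2]
  from t1t5t6t4t3t2, sign -1: term -[[[[[t1, t5], t6], t4], t3], t2]

-[[[[[t1, t5], t6], t2], t3], t4] + [[[[[t1, t5], t6], t2], t4], t3] + [[[[[t1, t5], t6], t3], t4], t2] - [[[[[t1, t5], t6], t4], t3], t2]


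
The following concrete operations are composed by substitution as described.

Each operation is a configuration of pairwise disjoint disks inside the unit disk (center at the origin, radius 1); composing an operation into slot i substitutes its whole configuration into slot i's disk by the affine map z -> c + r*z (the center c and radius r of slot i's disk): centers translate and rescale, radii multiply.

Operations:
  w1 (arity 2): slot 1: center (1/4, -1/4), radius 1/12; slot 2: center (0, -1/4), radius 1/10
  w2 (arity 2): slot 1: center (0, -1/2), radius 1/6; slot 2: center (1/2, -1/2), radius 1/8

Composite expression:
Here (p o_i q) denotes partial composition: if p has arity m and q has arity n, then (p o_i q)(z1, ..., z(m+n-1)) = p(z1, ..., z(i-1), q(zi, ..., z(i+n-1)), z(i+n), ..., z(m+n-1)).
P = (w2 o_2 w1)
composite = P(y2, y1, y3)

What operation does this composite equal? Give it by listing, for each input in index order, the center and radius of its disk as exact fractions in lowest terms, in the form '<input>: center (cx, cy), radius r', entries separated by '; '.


y1: center (17/32, -17/32), radius 1/96; y2: center (0, -1/2), radius 1/6; y3: center (1/2, -17/32), radius 1/80

Each y-disk chains the slot maps above it in w2; radii multiply.
y2: after 1 affine step, its disk has center (0, -1/2), radius 1/6
y1: after 2 affine steps, its disk has center (17/32, -17/32), radius 1/96
y3: after 2 affine steps, its disk has center (1/2, -17/32), radius 1/80


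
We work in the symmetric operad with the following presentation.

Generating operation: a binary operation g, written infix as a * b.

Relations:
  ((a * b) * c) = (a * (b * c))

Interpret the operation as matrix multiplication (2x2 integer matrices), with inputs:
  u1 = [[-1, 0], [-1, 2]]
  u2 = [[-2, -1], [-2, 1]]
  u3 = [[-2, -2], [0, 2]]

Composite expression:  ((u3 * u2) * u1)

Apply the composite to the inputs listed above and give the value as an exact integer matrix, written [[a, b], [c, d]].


[[-8, 0], [2, 4]]

(u3 * u2) = [[8, 0], [-4, 2]]
((u3 * u2) * u1) = [[-8, 0], [2, 4]]


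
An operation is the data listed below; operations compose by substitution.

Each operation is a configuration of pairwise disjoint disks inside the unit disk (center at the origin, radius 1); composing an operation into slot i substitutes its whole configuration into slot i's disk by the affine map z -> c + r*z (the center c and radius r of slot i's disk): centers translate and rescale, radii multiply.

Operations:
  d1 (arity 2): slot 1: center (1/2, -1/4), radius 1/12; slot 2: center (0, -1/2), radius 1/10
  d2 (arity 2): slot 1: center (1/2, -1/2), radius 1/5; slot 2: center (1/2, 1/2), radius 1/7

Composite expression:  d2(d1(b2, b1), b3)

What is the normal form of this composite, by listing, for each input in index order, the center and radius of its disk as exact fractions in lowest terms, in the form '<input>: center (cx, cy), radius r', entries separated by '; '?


b1: center (1/2, -3/5), radius 1/50; b2: center (3/5, -11/20), radius 1/60; b3: center (1/2, 1/2), radius 1/7


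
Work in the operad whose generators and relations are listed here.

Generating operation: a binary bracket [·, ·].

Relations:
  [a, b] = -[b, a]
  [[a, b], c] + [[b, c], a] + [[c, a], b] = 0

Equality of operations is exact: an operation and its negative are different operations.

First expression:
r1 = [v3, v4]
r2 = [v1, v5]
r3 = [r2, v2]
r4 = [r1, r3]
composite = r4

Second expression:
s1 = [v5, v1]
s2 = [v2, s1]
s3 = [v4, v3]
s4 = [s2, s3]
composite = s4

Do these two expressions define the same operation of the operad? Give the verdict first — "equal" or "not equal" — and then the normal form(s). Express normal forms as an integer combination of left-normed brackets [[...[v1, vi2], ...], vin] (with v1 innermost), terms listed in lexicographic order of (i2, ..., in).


equal; the common form is -[[[[v1, v5], v2], v3], v4] + [[[[v1, v5], v2], v4], v3]

Normal form of the first expression: -[[[[v1, v5], v2], v3], v4] + [[[[v1, v5], v2], v4], v3]
Normal form of the second expression: -[[[[v1, v5], v2], v3], v4] + [[[[v1, v5], v2], v4], v3]
Both agree, so they are equal.


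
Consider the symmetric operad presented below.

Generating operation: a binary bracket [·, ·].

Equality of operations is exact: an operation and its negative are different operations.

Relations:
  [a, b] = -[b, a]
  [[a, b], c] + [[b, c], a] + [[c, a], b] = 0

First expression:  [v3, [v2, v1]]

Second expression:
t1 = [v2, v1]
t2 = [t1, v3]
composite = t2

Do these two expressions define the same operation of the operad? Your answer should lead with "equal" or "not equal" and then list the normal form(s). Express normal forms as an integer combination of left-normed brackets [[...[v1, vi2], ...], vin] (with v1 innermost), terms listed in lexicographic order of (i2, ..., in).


The first expression reduces to [[v1, v2], v3]
The second expression reduces to -[[v1, v2], v3]
They disagree, so not equal.

not equal: they reduce to [[v1, v2], v3] and -[[v1, v2], v3]


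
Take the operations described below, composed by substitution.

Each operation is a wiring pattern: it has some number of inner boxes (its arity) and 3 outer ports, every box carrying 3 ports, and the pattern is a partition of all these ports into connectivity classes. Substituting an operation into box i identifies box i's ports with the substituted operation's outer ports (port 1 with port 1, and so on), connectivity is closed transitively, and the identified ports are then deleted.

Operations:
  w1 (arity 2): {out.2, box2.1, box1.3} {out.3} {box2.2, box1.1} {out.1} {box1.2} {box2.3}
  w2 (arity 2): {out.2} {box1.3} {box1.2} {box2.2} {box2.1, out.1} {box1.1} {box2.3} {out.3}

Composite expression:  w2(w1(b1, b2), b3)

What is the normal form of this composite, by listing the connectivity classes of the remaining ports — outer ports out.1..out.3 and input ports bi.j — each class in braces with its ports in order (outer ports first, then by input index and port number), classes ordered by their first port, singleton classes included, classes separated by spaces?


Connectivity passes through glued w2-boundaries; trace each wire chain.
composing w1 on (b1, b2), with out.j its own outer ports: {out.1} {out.2, b1.3, b2.1} {out.3} {b1.1, b2.2} {b1.2} {b2.3}
composing w2 on (b1, b2, b3), with out.j its own outer ports: {out.1, b3.1} {out.2} {out.3} {b1.1, b2.2} {b1.2} {b1.3, b2.1} {b2.3} {b3.2} {b3.3}

{out.1, b3.1} {out.2} {out.3} {b1.1, b2.2} {b1.2} {b1.3, b2.1} {b2.3} {b3.2} {b3.3}


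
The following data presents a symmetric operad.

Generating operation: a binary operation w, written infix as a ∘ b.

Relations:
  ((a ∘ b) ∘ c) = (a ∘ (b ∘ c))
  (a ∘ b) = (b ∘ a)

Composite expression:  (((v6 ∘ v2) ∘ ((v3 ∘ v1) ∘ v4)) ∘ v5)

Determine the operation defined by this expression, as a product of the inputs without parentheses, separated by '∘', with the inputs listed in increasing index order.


v1 ∘ v2 ∘ v3 ∘ v4 ∘ v5 ∘ v6

Any arrangement under w is one operation, so sort the v-inputs.
(v6 ∘ v2) linearizes to v6 ∘ v2
(v3 ∘ v1) linearizes to v3 ∘ v1
((v3 ∘ v1) ∘ v4) linearizes to v3 ∘ v1 ∘ v4
((v6 ∘ v2) ∘ ((v3 ∘ v1) ∘ v4)) linearizes to v6 ∘ v2 ∘ v3 ∘ v1 ∘ v4
(((v6 ∘ v2) ∘ ((v3 ∘ v1) ∘ v4)) ∘ v5) linearizes to v6 ∘ v2 ∘ v3 ∘ v1 ∘ v4 ∘ v5
reordering the factors by index: v1 ∘ v2 ∘ v3 ∘ v4 ∘ v5 ∘ v6


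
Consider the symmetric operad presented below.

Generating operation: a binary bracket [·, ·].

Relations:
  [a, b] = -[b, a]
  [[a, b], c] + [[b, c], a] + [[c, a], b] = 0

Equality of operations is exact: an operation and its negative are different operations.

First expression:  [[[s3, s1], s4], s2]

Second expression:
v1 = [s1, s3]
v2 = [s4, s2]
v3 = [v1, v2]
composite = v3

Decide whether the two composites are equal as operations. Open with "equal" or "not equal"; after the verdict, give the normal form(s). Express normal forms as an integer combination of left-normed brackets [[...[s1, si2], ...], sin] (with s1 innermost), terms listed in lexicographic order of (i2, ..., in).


not equal; the first gives -[[[s1, s3], s4], s2] and the second -[[[s1, s3], s2], s4] + [[[s1, s3], s4], s2]

The first expression, normalized: -[[[s1, s3], s4], s2]
The second expression, normalized: -[[[s1, s3], s2], s4] + [[[s1, s3], s4], s2]
Different reductions; not equal.


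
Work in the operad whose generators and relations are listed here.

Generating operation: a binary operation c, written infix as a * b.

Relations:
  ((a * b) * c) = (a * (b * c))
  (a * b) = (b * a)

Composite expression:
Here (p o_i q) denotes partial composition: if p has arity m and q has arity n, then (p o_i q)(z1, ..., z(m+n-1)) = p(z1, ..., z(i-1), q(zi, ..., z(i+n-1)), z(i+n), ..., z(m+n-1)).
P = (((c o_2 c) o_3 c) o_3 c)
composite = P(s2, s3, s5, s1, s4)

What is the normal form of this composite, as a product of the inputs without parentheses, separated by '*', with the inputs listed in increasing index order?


s1 * s2 * s3 * s4 * s5

Reordering under c is free, so list the s-inputs canonically.
(s5 * s1) unparenthesizes to s5 * s1
((s5 * s1) * s4) unparenthesizes to s5 * s1 * s4
(s3 * ((s5 * s1) * s4)) unparenthesizes to s3 * s5 * s1 * s4
(s2 * (s3 * ((s5 * s1) * s4))) unparenthesizes to s2 * s3 * s5 * s1 * s4
the factors in increasing index order: s1 * s2 * s3 * s4 * s5


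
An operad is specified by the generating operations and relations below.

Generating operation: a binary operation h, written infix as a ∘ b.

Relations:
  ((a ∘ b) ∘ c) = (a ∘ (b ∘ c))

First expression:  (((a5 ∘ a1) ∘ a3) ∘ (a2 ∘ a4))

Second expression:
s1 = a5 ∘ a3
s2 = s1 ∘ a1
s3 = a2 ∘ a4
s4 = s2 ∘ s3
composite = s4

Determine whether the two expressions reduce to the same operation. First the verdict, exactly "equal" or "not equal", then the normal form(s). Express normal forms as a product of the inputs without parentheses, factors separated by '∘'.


not equal — first a5 ∘ a1 ∘ a3 ∘ a2 ∘ a4, second a5 ∘ a3 ∘ a1 ∘ a2 ∘ a4

The first expression reduces to a5 ∘ a1 ∘ a3 ∘ a2 ∘ a4
The second expression reduces to a5 ∘ a3 ∘ a1 ∘ a2 ∘ a4
The normal forms differ: not equal.


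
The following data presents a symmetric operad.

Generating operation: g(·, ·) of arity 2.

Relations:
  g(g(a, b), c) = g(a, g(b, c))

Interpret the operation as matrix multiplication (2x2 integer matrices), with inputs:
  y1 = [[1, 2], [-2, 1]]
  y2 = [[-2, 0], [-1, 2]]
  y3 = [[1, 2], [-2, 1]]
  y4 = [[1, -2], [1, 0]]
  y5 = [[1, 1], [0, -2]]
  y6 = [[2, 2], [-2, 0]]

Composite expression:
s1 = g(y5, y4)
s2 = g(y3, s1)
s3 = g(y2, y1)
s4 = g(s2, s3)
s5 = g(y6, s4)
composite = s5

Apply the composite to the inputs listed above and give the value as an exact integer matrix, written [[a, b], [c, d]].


[[12, 64], [-28, -16]]

g(y5, y4) = [[2, -2], [-2, 0]]
g(y3, g(y5, y4)) = [[-2, -2], [-6, 4]]
g(y2, y1) = [[-2, -4], [-5, 0]]
g(g(y3, g(y5, y4)), g(y2, y1)) = [[14, 8], [-8, 24]]
g(y6, g(g(y3, g(y5, y4)), g(y2, y1))) = [[12, 64], [-28, -16]]


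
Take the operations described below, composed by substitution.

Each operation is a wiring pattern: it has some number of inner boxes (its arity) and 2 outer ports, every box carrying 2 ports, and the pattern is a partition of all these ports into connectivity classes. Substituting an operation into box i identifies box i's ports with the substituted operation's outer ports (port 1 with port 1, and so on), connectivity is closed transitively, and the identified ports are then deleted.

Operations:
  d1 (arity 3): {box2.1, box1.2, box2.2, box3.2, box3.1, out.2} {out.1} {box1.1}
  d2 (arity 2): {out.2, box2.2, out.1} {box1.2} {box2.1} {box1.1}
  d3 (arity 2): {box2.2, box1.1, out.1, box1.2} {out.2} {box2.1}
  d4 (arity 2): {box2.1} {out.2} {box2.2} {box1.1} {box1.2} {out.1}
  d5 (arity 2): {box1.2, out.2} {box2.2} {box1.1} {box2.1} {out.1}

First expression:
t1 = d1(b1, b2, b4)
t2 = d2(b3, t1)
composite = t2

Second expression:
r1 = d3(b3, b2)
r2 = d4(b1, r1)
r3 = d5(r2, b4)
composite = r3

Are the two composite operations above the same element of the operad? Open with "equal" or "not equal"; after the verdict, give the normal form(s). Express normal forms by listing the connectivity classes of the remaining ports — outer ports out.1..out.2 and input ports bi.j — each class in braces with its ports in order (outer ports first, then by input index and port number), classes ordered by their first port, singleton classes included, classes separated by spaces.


not equal; first: {out.1, out.2, b1.2, b2.1, b2.2, b4.1, b4.2} {b1.1} {b3.1} {b3.2}; second: {out.1} {out.2} {b1.1} {b1.2} {b2.1} {b2.2, b3.1, b3.2} {b4.1} {b4.2}

Normal form of the first expression: {out.1, out.2, b1.2, b2.1, b2.2, b4.1, b4.2} {b1.1} {b3.1} {b3.2}
Normal form of the second expression: {out.1} {out.2} {b1.1} {b1.2} {b2.1} {b2.2, b3.1, b3.2} {b4.1} {b4.2}
The forms do not match — not equal.


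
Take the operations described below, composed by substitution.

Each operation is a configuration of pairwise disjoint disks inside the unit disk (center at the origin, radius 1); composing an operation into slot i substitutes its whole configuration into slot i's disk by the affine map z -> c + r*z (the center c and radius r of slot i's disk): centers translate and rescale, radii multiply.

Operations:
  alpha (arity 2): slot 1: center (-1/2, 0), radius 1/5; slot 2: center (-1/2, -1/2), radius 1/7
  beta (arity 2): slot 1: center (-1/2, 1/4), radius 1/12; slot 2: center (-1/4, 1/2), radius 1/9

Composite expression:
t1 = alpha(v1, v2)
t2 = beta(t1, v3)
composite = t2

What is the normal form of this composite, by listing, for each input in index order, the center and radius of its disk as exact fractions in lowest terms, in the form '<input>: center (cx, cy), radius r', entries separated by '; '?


v1: center (-13/24, 1/4), radius 1/60; v2: center (-13/24, 5/24), radius 1/84; v3: center (-1/4, 1/2), radius 1/9

Each v-disk chains the slot maps above it in beta; radii multiply.
input v1: composing its 2 substitution steps yields center (-13/24, 1/4), radius 1/60
input v2: composing its 2 substitution steps yields center (-13/24, 5/24), radius 1/84
input v3: composing its 1 substitution step yields center (-1/4, 1/2), radius 1/9


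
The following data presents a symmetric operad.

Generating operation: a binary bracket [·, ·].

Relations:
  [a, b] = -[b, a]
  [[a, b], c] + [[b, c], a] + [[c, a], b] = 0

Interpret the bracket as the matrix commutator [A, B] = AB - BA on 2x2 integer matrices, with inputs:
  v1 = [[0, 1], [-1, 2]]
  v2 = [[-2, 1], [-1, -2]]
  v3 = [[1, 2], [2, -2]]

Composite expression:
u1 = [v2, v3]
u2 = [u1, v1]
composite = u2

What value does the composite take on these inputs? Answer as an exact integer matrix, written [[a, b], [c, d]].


[v2, v3] = [[4, -3], [-3, -4]]
[[v2, v3], v1] = [[6, 2], [14, -6]]

[[6, 2], [14, -6]]


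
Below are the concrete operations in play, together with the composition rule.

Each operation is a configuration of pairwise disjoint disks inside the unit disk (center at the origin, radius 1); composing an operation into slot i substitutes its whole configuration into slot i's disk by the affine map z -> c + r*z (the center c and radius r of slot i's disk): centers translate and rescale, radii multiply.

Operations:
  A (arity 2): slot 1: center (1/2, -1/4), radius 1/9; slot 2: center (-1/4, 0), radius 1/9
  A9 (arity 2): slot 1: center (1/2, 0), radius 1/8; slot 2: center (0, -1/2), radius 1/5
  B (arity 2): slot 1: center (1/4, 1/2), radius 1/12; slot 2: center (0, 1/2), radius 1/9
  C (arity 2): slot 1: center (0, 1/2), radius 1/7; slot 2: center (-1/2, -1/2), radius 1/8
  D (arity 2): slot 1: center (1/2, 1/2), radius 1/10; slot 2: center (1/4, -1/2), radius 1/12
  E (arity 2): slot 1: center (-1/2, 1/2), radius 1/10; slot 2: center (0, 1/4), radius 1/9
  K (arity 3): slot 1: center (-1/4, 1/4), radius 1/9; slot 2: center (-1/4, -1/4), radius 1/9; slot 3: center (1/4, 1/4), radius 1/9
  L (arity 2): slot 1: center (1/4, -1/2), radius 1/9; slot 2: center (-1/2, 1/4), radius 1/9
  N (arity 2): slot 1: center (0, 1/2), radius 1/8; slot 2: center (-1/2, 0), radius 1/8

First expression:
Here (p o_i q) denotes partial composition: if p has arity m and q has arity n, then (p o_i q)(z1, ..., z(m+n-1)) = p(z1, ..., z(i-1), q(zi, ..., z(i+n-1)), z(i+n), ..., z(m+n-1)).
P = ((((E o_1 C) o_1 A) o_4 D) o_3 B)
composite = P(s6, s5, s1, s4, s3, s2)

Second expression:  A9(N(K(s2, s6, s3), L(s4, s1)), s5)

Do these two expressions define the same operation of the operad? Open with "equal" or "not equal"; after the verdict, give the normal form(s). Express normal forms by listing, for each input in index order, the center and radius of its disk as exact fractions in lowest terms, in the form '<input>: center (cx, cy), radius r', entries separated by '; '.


not equal: they reduce to s1: center (-35/64, 73/160), radius 1/960; s2: center (1/36, 7/36), radius 1/108; s3: center (1/18, 11/36), radius 1/90; s4: center (-11/20, 73/160), radius 1/720; s5: center (-141/280, 11/20), radius 1/630; s6: center (-69/140, 153/280), radius 1/630 and s1: center (55/128, 1/256), radius 1/576; s2: center (127/256, 17/256), radius 1/576; s3: center (129/256, 17/256), radius 1/576; s4: center (113/256, -1/128), radius 1/576; s5: center (0, -1/2), radius 1/5; s6: center (127/256, 15/256), radius 1/576

Normal form of the first expression: s1: center (-35/64, 73/160), radius 1/960; s2: center (1/36, 7/36), radius 1/108; s3: center (1/18, 11/36), radius 1/90; s4: center (-11/20, 73/160), radius 1/720; s5: center (-141/280, 11/20), radius 1/630; s6: center (-69/140, 153/280), radius 1/630
Normal form of the second expression: s1: center (55/128, 1/256), radius 1/576; s2: center (127/256, 17/256), radius 1/576; s3: center (129/256, 17/256), radius 1/576; s4: center (113/256, -1/128), radius 1/576; s5: center (0, -1/2), radius 1/5; s6: center (127/256, 15/256), radius 1/576
Distinct normal forms: not equal.


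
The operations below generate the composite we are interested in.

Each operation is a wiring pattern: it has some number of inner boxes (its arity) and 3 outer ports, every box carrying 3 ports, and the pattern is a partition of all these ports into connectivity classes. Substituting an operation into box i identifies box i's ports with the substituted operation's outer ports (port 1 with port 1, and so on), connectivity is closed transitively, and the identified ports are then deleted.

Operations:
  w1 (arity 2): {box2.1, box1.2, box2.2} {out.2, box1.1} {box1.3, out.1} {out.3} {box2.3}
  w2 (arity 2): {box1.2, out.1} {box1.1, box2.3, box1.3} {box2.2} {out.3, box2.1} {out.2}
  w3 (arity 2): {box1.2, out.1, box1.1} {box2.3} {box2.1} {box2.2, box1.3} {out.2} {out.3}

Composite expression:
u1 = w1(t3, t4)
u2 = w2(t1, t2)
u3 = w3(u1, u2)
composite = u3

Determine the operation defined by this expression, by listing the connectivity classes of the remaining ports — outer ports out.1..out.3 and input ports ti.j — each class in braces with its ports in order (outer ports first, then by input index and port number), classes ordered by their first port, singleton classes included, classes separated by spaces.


{out.1, t3.1, t3.3} {out.2} {out.3} {t1.1, t1.3, t2.3} {t1.2} {t2.1} {t2.2} {t3.2, t4.1, t4.2} {t4.3}


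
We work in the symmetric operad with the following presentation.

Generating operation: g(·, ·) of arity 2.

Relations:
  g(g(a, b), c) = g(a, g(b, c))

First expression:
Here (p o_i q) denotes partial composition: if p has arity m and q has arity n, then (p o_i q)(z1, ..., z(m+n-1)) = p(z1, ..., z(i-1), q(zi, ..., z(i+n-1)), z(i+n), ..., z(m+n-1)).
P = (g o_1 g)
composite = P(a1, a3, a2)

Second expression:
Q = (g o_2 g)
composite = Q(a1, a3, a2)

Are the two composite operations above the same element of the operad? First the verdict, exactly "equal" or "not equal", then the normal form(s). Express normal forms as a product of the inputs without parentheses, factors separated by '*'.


The first expression reduces to a1 * a3 * a2
The second expression reduces to a1 * a3 * a2
The forms coincide; equal.

equal; the common form is a1 * a3 * a2


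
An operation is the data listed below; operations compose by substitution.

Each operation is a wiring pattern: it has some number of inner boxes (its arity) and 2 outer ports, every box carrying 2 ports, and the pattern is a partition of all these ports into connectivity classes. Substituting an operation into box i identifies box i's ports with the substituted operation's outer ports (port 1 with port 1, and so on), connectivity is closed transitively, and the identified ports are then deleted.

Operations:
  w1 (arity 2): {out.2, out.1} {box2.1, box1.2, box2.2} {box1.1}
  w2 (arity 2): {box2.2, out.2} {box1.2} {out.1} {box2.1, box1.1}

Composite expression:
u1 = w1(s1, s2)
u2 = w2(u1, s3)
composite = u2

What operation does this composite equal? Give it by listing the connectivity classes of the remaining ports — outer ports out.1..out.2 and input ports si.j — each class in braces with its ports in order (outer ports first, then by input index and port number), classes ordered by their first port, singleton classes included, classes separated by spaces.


{out.1} {out.2, s3.2} {s1.1} {s1.2, s2.1, s2.2} {s3.1}

Two ports join when wires chain via w2-identified ports.
after w1, the pattern on (s1, s2) reads {out.1, out.2} {s1.1} {s1.2, s2.1, s2.2} (out.j = its outer ports)
after w2, the pattern on (s1, s2, s3) reads {out.1} {out.2, s3.2} {s1.1} {s1.2, s2.1, s2.2} {s3.1} (out.j = its outer ports)


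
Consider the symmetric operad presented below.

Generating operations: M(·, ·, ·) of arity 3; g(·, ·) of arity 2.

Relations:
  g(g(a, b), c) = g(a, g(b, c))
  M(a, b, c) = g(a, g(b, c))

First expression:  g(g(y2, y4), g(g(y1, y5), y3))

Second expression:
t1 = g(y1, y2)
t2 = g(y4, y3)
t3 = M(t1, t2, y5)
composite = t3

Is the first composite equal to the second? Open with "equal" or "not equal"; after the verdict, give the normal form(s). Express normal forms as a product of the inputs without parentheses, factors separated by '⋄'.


not equal — first y2 ⋄ y4 ⋄ y1 ⋄ y5 ⋄ y3, second y1 ⋄ y2 ⋄ y4 ⋄ y3 ⋄ y5


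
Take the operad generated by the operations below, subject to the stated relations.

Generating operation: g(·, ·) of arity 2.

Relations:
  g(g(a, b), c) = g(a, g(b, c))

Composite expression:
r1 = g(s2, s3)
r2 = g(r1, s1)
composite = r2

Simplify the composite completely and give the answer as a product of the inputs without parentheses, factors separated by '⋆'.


s2 ⋆ s3 ⋆ s1

All parenthesizations of g agree; list the s-inputs left to right.
g(s2, s3) collapses to s2 ⋆ s3
g(g(s2, s3), s1) collapses to s2 ⋆ s3 ⋆ s1


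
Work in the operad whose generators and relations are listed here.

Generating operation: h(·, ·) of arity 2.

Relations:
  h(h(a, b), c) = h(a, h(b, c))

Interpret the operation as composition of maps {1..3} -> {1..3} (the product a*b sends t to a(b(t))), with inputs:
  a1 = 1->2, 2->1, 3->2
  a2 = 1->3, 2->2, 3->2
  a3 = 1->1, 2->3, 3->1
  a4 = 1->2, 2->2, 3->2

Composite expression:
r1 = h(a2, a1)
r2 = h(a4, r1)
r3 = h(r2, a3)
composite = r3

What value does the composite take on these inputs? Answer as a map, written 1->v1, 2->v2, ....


h(a2, a1) = 1->2, 2->3, 3->2
h(a4, h(a2, a1)) = 1->2, 2->2, 3->2
h(h(a4, h(a2, a1)), a3) = 1->2, 2->2, 3->2

1->2, 2->2, 3->2


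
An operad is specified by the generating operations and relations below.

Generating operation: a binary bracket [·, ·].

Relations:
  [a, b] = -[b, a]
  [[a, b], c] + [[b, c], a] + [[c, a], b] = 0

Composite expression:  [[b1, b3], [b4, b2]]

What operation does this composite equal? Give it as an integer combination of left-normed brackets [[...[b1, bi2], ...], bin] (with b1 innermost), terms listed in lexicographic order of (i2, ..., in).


-[[[b1, b3], b2], b4] + [[[b1, b3], b4], b2]

In the tensor algebra, words opening b1 carry the b1-anchored form.
Composite bracket: [[b1, b3], [b4, b2]]
Each bracket splits as ab - ba, giving 8 signed words (2^3 = 8).
Coefficients come from the b1-initial words:
  b1b3b2b4 (sign -1) contributes -[[[b1, b3], b2], b4]
  b1b3b4b2 (sign +1) contributes +[[[b1, b3], b4], b2]


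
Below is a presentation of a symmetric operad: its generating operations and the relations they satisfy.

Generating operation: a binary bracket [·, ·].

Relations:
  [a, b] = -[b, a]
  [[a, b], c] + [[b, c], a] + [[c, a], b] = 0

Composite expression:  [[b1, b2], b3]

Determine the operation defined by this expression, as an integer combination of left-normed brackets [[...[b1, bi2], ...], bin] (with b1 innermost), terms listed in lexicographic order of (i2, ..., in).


A multilinear Lie element is pinned by b1-initial words (b1 innermost).
Composite bracket: [[b1, b2], b3]
Each bracket splits as ab - ba, giving 4 signed words (2^2 = 4).
Collect the words opening with b1:
  the word b1b2b3 carries sign +1 and contributes +[[b1, b2], b3]

[[b1, b2], b3]


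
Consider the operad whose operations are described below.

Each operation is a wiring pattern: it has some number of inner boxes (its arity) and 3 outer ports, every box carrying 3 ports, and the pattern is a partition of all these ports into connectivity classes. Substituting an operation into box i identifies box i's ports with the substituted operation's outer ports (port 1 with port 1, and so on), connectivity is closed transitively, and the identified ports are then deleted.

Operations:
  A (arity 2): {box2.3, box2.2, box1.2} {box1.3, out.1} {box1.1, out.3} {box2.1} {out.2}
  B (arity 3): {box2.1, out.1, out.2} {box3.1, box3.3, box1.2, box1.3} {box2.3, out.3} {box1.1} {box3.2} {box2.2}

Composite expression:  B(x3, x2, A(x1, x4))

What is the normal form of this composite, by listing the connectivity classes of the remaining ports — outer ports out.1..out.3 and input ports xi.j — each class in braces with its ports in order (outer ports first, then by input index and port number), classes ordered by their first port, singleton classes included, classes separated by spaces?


{out.1, out.2, x2.1} {out.3, x2.3} {x1.1, x1.3, x3.2, x3.3} {x1.2, x4.2, x4.3} {x2.2} {x3.1} {x4.1}

After gluing at B, chains via deleted ports link the x-ports.
after A, the pattern on (x1, x4) reads {out.1, x1.3} {out.2} {out.3, x1.1} {x1.2, x4.2, x4.3} {x4.1} (out.j = its outer ports)
after B, the pattern on (x3, x2, x1, x4) reads {out.1, out.2, x2.1} {out.3, x2.3} {x1.1, x1.3, x3.2, x3.3} {x1.2, x4.2, x4.3} {x2.2} {x3.1} {x4.1} (out.j = its outer ports)


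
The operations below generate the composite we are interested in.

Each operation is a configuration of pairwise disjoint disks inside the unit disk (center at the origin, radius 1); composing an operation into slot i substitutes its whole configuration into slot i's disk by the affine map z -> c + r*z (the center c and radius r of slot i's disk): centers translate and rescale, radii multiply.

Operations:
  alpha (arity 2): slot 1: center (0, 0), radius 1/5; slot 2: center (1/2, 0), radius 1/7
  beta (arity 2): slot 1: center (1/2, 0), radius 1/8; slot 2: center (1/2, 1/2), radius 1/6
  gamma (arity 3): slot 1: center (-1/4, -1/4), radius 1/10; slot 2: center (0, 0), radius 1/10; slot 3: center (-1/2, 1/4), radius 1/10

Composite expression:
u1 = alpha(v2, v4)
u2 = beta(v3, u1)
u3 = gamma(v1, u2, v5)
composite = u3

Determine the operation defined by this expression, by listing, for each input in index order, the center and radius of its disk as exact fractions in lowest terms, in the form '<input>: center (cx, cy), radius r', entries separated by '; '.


v1: center (-1/4, -1/4), radius 1/10; v2: center (1/20, 1/20), radius 1/300; v3: center (1/20, 0), radius 1/80; v4: center (7/120, 1/20), radius 1/420; v5: center (-1/2, 1/4), radius 1/10

Affine substitution under gamma: radii multiply and v-centers shift.
tracing v1 down its 1-map path: center (-1/4, -1/4), radius 1/10
tracing v3 down its 2-map path: center (1/20, 0), radius 1/80
tracing v2 down its 3-map path: center (1/20, 1/20), radius 1/300
tracing v4 down its 3-map path: center (7/120, 1/20), radius 1/420
tracing v5 down its 1-map path: center (-1/2, 1/4), radius 1/10


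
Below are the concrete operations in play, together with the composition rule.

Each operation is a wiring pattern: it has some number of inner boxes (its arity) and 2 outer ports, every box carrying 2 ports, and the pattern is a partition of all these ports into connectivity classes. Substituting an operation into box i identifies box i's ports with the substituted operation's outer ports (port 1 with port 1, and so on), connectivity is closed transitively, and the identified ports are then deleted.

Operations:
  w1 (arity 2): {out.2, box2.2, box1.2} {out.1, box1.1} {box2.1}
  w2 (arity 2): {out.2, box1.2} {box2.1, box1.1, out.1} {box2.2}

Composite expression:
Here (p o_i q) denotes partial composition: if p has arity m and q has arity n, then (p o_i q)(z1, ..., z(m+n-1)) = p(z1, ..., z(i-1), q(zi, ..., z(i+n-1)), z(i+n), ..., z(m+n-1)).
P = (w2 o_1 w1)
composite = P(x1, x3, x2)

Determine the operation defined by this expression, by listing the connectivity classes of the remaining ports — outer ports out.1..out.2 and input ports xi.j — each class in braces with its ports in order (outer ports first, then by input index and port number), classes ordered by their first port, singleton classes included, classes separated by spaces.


Reachability decides: close wires over w2-identified ports.
through w1, on inputs (x1, x3): {out.1, x1.1} {out.2, x1.2, x3.2} {x3.1} (out.j = stage outer ports)
through w2, on inputs (x1, x3, x2): {out.1, x1.1, x2.1} {out.2, x1.2, x3.2} {x2.2} {x3.1} (out.j = stage outer ports)

{out.1, x1.1, x2.1} {out.2, x1.2, x3.2} {x2.2} {x3.1}


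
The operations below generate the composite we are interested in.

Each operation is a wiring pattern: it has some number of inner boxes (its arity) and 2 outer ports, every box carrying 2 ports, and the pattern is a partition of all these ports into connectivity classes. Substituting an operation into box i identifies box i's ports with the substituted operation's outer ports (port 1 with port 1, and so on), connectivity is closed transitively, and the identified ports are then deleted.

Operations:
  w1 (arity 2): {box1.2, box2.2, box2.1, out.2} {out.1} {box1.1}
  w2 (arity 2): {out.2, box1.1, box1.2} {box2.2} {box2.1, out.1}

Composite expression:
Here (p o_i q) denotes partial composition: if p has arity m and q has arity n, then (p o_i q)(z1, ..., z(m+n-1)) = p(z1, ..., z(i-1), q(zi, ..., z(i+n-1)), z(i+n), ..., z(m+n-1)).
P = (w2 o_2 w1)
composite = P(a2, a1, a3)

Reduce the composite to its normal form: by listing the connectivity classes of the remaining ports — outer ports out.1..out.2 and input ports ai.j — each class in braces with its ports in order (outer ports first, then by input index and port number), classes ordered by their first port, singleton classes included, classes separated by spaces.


{out.1} {out.2, a2.1, a2.2} {a1.1} {a1.2, a3.1, a3.2}

Reachability decides: close wires over w2-identified ports.
composing w1 on (a1, a3), with out.j its own outer ports: {out.1} {out.2, a1.2, a3.1, a3.2} {a1.1}
composing w2 on (a2, a1, a3), with out.j its own outer ports: {out.1} {out.2, a2.1, a2.2} {a1.1} {a1.2, a3.1, a3.2}


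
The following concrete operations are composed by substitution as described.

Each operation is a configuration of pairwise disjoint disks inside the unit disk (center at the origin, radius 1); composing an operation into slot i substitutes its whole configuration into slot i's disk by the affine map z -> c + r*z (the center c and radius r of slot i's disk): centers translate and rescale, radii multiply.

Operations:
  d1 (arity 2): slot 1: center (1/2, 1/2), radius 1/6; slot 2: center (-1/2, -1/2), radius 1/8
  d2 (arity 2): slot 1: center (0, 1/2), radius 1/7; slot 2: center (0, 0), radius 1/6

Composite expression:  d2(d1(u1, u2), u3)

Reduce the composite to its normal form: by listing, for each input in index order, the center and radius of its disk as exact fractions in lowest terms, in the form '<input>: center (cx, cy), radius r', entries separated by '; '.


u1: center (1/14, 4/7), radius 1/42; u2: center (-1/14, 3/7), radius 1/56; u3: center (0, 0), radius 1/6

Nesting under d2 composes maps z -> c + r*z down each u-path.
input u1: applying the 2 nested substitutions gives center (1/14, 4/7), radius 1/42
input u2: applying the 2 nested substitutions gives center (-1/14, 3/7), radius 1/56
input u3: applying the 1 nested substitution gives center (0, 0), radius 1/6


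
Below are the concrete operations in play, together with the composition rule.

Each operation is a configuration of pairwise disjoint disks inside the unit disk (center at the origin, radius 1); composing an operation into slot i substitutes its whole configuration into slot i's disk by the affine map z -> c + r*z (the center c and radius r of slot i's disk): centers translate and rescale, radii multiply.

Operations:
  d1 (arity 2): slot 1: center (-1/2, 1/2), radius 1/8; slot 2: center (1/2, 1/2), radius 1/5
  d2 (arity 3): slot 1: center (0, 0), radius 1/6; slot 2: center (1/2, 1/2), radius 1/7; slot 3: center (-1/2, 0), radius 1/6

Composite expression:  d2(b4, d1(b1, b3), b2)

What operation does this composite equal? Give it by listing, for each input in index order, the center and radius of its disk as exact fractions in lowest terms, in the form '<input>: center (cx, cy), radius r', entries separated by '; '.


b1: center (3/7, 4/7), radius 1/56; b2: center (-1/2, 0), radius 1/6; b3: center (4/7, 4/7), radius 1/35; b4: center (0, 0), radius 1/6

Only the slot chain above each b matters under d2; compose those maps.
input b4: composing its 1 substitution step yields center (0, 0), radius 1/6
input b1: composing its 2 substitution steps yields center (3/7, 4/7), radius 1/56
input b3: composing its 2 substitution steps yields center (4/7, 4/7), radius 1/35
input b2: composing its 1 substitution step yields center (-1/2, 0), radius 1/6
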